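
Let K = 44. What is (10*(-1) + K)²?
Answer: 1156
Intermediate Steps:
(10*(-1) + K)² = (10*(-1) + 44)² = (-10 + 44)² = 34² = 1156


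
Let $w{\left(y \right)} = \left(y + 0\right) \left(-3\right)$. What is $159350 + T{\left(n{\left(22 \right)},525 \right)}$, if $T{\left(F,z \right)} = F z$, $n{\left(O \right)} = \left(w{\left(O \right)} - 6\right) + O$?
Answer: $133100$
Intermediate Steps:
$w{\left(y \right)} = - 3 y$ ($w{\left(y \right)} = y \left(-3\right) = - 3 y$)
$n{\left(O \right)} = -6 - 2 O$ ($n{\left(O \right)} = \left(- 3 O - 6\right) + O = \left(-6 - 3 O\right) + O = -6 - 2 O$)
$159350 + T{\left(n{\left(22 \right)},525 \right)} = 159350 + \left(-6 - 44\right) 525 = 159350 - 26250 = 133100$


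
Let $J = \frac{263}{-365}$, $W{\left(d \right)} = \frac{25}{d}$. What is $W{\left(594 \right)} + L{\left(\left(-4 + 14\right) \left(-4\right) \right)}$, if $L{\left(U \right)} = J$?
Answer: $- \frac{147097}{216810} \approx -0.67846$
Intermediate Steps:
$J = - \frac{263}{365}$ ($J = 263 \left(- \frac{1}{365}\right) = - \frac{263}{365} \approx -0.72055$)
$L{\left(U \right)} = - \frac{263}{365}$
$W{\left(594 \right)} + L{\left(\left(-4 + 14\right) \left(-4\right) \right)} = \frac{25}{594} - \frac{263}{365} = - \frac{147097}{216810}$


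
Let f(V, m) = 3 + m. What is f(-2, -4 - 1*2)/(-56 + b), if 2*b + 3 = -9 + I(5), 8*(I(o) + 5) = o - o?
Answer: 2/43 ≈ 0.046512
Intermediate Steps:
I(o) = -5 (I(o) = -5 + (o - o)/8 = -5 + (1/8)*0 = -5 + 0 = -5)
b = -17/2 (b = -3/2 + (-9 - 5)/2 = -3/2 + (1/2)*(-14) = -3/2 - 7 = -17/2 ≈ -8.5000)
f(-2, -4 - 1*2)/(-56 + b) = (3 + (-4 - 1*2))/(-56 - 17/2) = (3 + (-4 - 2))/(-129/2) = (3 - 6)*(-2/129) = -3*(-2/129) = 2/43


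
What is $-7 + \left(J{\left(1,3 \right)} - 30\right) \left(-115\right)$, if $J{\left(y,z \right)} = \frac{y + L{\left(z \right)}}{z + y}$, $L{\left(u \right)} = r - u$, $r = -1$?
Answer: $\frac{14117}{4} \approx 3529.3$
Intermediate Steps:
$L{\left(u \right)} = -1 - u$
$J{\left(y,z \right)} = \frac{-1 + y - z}{y + z}$ ($J{\left(y,z \right)} = \frac{y - \left(1 + z\right)}{z + y} = \frac{-1 + y - z}{y + z}$)
$-7 + \left(J{\left(1,3 \right)} - 30\right) \left(-115\right) = -7 + \left(\frac{-1 + 1 - 3}{1 + 3} - 30\right) \left(-115\right) = -7 + \left(\frac{-1 + 1 - 3}{4} - 30\right) \left(-115\right) = -7 + \left(\frac{1}{4} \left(-3\right) - 30\right) \left(-115\right) = -7 + \left(- \frac{3}{4} - 30\right) \left(-115\right) = -7 - - \frac{14145}{4} = -7 + \frac{14145}{4} = \frac{14117}{4}$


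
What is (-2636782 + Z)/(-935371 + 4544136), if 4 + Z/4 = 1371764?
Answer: 2850258/3608765 ≈ 0.78981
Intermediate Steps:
Z = 5487040 (Z = -16 + 4*1371764 = -16 + 5487056 = 5487040)
(-2636782 + Z)/(-935371 + 4544136) = (-2636782 + 5487040)/(-935371 + 4544136) = 2850258/3608765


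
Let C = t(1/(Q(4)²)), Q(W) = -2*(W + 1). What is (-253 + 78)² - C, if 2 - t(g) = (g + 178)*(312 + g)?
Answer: 861639001/10000 ≈ 86164.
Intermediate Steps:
Q(W) = -2 - 2*W (Q(W) = -2*(1 + W) = -2 - 2*W)
t(g) = 2 - (178 + g)*(312 + g) (t(g) = 2 - (g + 178)*(312 + g) = 2 - (178 + g)*(312 + g))
C = -555389001/10000 (C = -55534 - (1/((-2 - 2*4)²))² - 490/(-2 - 2*4)² = -55534 - (1/((-2 - 8)²))² - 490/(-2 - 8)² = -55534 - (1/((-10)²))² - 490/((-10)²) = -55534 - (1/100)² - 490/100 = -55534 - (1/100)² - 490*1/100 = -55534 - 1*1/10000 - 49/10 = -55534 - 1/10000 - 49/10 = -555389001/10000 ≈ -55539.)
(-253 + 78)² - C = (-253 + 78)² - 1*(-555389001/10000) = (-175)² + 555389001/10000 = 30625 + 555389001/10000 = 861639001/10000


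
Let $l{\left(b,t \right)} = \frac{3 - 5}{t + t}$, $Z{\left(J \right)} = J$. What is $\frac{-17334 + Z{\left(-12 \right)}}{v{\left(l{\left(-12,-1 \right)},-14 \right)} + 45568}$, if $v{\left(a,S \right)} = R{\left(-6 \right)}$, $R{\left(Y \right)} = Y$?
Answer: $- \frac{8673}{22781} \approx -0.38071$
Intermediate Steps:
$l{\left(b,t \right)} = - \frac{1}{t}$ ($l{\left(b,t \right)} = - \frac{2}{2 t} = - 2 \frac{1}{2 t} = - \frac{1}{t}$)
$v{\left(a,S \right)} = -6$
$\frac{-17334 + Z{\left(-12 \right)}}{v{\left(l{\left(-12,-1 \right)},-14 \right)} + 45568} = \frac{-17334 - 12}{-6 + 45568} = - \frac{17346}{45562} = \left(-17346\right) \frac{1}{45562} = - \frac{8673}{22781}$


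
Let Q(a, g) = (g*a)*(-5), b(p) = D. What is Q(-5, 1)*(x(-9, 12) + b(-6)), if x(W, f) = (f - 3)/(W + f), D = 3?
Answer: 150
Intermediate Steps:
b(p) = 3
x(W, f) = (-3 + f)/(W + f)
Q(a, g) = -5*a*g (Q(a, g) = (a*g)*(-5) = -5*a*g)
Q(-5, 1)*(x(-9, 12) + b(-6)) = (-5*(-5)*1)*((-3 + 12)/(-9 + 12) + 3) = 25*(9/3 + 3) = 25*((1/3)*9 + 3) = 25*(3 + 3) = 25*6 = 150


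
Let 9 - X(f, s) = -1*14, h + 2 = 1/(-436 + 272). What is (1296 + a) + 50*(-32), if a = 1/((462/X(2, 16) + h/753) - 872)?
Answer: -735594624076/2419709815 ≈ -304.00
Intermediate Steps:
h = -329/164 (h = -2 + 1/(-436 + 272) = -2 + 1/(-164) = -2 - 1/164 = -329/164 ≈ -2.0061)
X(f, s) = 23 (X(f, s) = 9 - (-1)*14 = 9 - 1*(-14) = 9 + 14 = 23)
a = -2840316/2419709815 (a = 1/((462/23 - 329/164/753) - 872) = 1/((462*(1/23) - 329/164*1/753) - 872) = 1/((462/23 - 329/123492) - 872) = 1/(57045737/2840316 - 872) = 1/(-2419709815/2840316) = -2840316/2419709815 ≈ -0.0011738)
(1296 + a) + 50*(-32) = (1296 - 2840316/2419709815) + 50*(-32) = 3135941079924/2419709815 - 1600 = -735594624076/2419709815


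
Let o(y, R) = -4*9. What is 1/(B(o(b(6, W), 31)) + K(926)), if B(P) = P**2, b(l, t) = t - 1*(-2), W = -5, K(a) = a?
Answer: 1/2222 ≈ 0.00045004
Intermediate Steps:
b(l, t) = 2 + t (b(l, t) = t + 2 = 2 + t)
o(y, R) = -36
1/(B(o(b(6, W), 31)) + K(926)) = 1/((-36)**2 + 926) = 1/(1296 + 926) = 1/2222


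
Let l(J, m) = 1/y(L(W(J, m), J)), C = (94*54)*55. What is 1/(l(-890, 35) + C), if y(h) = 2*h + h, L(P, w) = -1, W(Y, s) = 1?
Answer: 3/837539 ≈ 3.5819e-6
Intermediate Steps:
y(h) = 3*h
C = 279180 (C = 5076*55 = 279180)
l(J, m) = -⅓ (l(J, m) = 1/(3*(-1)) = 1/(-3) = -⅓)
1/(l(-890, 35) + C) = 1/(-⅓ + 279180) = 1/(837539/3) = 3/837539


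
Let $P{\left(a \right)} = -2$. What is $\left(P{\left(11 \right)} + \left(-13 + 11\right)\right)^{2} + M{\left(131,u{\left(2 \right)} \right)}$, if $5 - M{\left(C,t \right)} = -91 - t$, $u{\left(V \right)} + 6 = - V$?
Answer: $104$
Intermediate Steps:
$u{\left(V \right)} = -6 - V$
$M{\left(C,t \right)} = 96 + t$ ($M{\left(C,t \right)} = 5 - \left(-91 - t\right) = 5 + \left(91 + t\right) = 96 + t$)
$\left(P{\left(11 \right)} + \left(-13 + 11\right)\right)^{2} + M{\left(131,u{\left(2 \right)} \right)} = \left(-2 + \left(-13 + 11\right)\right)^{2} + \left(96 - 8\right) = \left(-2 - 2\right)^{2} + \left(96 - 8\right) = \left(-4\right)^{2} + \left(96 - 8\right) = 16 + 88 = 104$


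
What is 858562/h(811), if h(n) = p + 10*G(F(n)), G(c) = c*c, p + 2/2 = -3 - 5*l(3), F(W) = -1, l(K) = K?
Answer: -858562/9 ≈ -95396.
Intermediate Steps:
p = -19 (p = -1 + (-3 - 5*3) = -1 + (-3 - 15) = -1 - 18 = -19)
G(c) = c**2
h(n) = -9 (h(n) = -19 + 10*(-1)**2 = -19 + 10*1 = -19 + 10 = -9)
858562/h(811) = 858562/(-9) = 858562*(-1/9) = -858562/9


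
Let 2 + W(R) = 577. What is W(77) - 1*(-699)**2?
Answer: -488026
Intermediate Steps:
W(R) = 575 (W(R) = -2 + 577 = 575)
W(77) - 1*(-699)**2 = 575 - 1*(-699)**2 = 575 - 1*488601 = 575 - 488601 = -488026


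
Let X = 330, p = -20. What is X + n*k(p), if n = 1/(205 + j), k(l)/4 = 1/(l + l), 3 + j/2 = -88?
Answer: 75899/230 ≈ 330.00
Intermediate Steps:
j = -182 (j = -6 + 2*(-88) = -6 - 176 = -182)
k(l) = 2/l (k(l) = 4/(l + l) = 4/((2*l)) = 4*(1/(2*l)) = 2/l)
n = 1/23 (n = 1/(205 - 182) = 1/23 ≈ 0.043478)
X + n*k(p) = 330 + (2/(-20))/23 = 330 + (2*(-1/20))/23 = 330 + (1/23)*(-⅒) = 330 - 1/230 = 75899/230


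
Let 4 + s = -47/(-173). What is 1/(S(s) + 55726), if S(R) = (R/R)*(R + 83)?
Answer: 173/9654312 ≈ 1.7919e-5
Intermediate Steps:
s = -645/173 (s = -4 - 47/(-173) = -4 - 47*(-1/173) = -4 + 47/173 = -645/173 ≈ -3.7283)
S(R) = 83 + R (S(R) = 1*(83 + R) = 83 + R)
1/(S(s) + 55726) = 1/((83 - 645/173) + 55726) = 1/(13714/173 + 55726) = 1/(9654312/173) = 173/9654312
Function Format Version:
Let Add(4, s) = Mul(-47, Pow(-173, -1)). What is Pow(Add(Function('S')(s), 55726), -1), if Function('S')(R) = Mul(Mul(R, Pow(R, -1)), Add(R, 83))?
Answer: Rational(173, 9654312) ≈ 1.7919e-5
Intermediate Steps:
s = Rational(-645, 173) (s = Add(-4, Mul(-47, Pow(-173, -1))) = Add(-4, Mul(-47, Rational(-1, 173))) = Add(-4, Rational(47, 173)) = Rational(-645, 173) ≈ -3.7283)
Function('S')(R) = Add(83, R) (Function('S')(R) = Mul(1, Add(83, R)) = Add(83, R))
Pow(Add(Function('S')(s), 55726), -1) = Pow(Add(Add(83, Rational(-645, 173)), 55726), -1) = Pow(Add(Rational(13714, 173), 55726), -1) = Pow(Rational(9654312, 173), -1) = Rational(173, 9654312)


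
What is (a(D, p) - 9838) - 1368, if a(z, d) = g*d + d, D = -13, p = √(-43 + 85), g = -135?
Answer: -11206 - 134*√42 ≈ -12074.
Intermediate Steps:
p = √42 ≈ 6.4807
a(z, d) = -134*d (a(z, d) = -135*d + d = -134*d)
(a(D, p) - 9838) - 1368 = (-134*√42 - 9838) - 1368 = (-9838 - 134*√42) - 1368 = -11206 - 134*√42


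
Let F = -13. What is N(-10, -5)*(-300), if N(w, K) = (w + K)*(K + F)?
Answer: -81000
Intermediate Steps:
N(w, K) = (-13 + K)*(K + w) (N(w, K) = (w + K)*(K - 13) = (K + w)*(-13 + K) = (-13 + K)*(K + w))
N(-10, -5)*(-300) = ((-5)**2 - 13*(-5) - 13*(-10) - 5*(-10))*(-300) = (25 + 65 + 130 + 50)*(-300) = 270*(-300) = -81000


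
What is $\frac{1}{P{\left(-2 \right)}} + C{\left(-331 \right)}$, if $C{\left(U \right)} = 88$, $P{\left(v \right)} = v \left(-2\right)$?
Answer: $\frac{353}{4} \approx 88.25$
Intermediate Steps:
$P{\left(v \right)} = - 2 v$
$\frac{1}{P{\left(-2 \right)}} + C{\left(-331 \right)} = \frac{1}{\left(-2\right) \left(-2\right)} + 88 = \frac{1}{4} + 88 = \frac{353}{4}$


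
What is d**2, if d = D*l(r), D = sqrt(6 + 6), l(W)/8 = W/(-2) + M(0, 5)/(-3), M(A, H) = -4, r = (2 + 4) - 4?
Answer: 256/3 ≈ 85.333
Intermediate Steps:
r = 2 (r = 6 - 4 = 2)
l(W) = 32/3 - 4*W (l(W) = 8*(W/(-2) - 4/(-3)) = 8*(W*(-1/2) - 4*(-1/3)) = 8*(-W/2 + 4/3) = 8*(4/3 - W/2) = 32/3 - 4*W)
D = 2*sqrt(3) (D = sqrt(12) = 2*sqrt(3) ≈ 3.4641)
d = 16*sqrt(3)/3 (d = (2*sqrt(3))*(32/3 - 4*2) = (2*sqrt(3))*(32/3 - 8) = (2*sqrt(3))*(8/3) = 16*sqrt(3)/3 ≈ 9.2376)
d**2 = (16*sqrt(3)/3)**2 = 256/3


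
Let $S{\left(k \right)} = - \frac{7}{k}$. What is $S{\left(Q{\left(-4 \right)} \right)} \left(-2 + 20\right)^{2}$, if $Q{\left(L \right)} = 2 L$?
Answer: $\frac{567}{2} \approx 283.5$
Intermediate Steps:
$S{\left(Q{\left(-4 \right)} \right)} \left(-2 + 20\right)^{2} = - \frac{7}{2 \left(-4\right)} \left(-2 + 20\right)^{2} = - \frac{7}{-8} \cdot 18^{2} = \left(-7\right) \left(- \frac{1}{8}\right) 324 = \frac{7}{8} \cdot 324 = \frac{567}{2}$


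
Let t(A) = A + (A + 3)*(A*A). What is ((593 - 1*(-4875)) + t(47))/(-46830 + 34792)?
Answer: -115965/12038 ≈ -9.6332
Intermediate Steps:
t(A) = A + A**2*(3 + A) (t(A) = A + (3 + A)*A**2 = A + A**2*(3 + A))
((593 - 1*(-4875)) + t(47))/(-46830 + 34792) = ((593 - 1*(-4875)) + 47*(1 + 47**2 + 3*47))/(-46830 + 34792) = ((593 + 4875) + 47*(1 + 2209 + 141))/(-12038) = (5468 + 47*2351)*(-1/12038) = (5468 + 110497)*(-1/12038) = 115965*(-1/12038) = -115965/12038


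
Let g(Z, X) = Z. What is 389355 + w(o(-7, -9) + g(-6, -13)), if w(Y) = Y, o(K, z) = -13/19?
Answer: 7397618/19 ≈ 3.8935e+5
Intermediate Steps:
o(K, z) = -13/19 (o(K, z) = -13*1/19 = -13/19)
389355 + w(o(-7, -9) + g(-6, -13)) = 389355 + (-13/19 - 6) = 389355 - 127/19 = 7397618/19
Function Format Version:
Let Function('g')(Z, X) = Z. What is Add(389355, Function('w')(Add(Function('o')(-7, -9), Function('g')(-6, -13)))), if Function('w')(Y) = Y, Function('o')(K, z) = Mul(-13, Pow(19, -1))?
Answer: Rational(7397618, 19) ≈ 3.8935e+5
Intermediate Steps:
Function('o')(K, z) = Rational(-13, 19) (Function('o')(K, z) = Mul(-13, Rational(1, 19)) = Rational(-13, 19))
Add(389355, Function('w')(Add(Function('o')(-7, -9), Function('g')(-6, -13)))) = Add(389355, Add(Rational(-13, 19), -6)) = Add(389355, Rational(-127, 19)) = Rational(7397618, 19)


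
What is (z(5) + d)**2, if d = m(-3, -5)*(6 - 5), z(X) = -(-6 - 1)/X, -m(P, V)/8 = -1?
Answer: 2209/25 ≈ 88.360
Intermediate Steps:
m(P, V) = 8 (m(P, V) = -8*(-1) = 8)
z(X) = 7/X (z(X) = -(-7)/X = 7/X)
d = 8 (d = 8*(6 - 5) = 8*1 = 8)
(z(5) + d)**2 = (7/5 + 8)**2 = (47/5)**2 = 2209/25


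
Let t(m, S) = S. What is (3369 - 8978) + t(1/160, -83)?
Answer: -5692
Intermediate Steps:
(3369 - 8978) + t(1/160, -83) = (3369 - 8978) - 83 = -5609 - 83 = -5692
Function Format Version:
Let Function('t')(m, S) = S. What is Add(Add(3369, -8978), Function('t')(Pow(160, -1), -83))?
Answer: -5692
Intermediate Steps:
Add(Add(3369, -8978), Function('t')(Pow(160, -1), -83)) = Add(Add(3369, -8978), -83) = Add(-5609, -83) = -5692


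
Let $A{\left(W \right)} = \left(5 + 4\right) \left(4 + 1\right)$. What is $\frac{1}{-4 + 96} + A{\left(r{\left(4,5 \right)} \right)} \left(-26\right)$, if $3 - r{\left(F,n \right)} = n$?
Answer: $- \frac{107639}{92} \approx -1170.0$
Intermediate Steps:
$r{\left(F,n \right)} = 3 - n$
$A{\left(W \right)} = 45$ ($A{\left(W \right)} = 9 \cdot 5 = 45$)
$\frac{1}{-4 + 96} + A{\left(r{\left(4,5 \right)} \right)} \left(-26\right) = \frac{1}{-4 + 96} + 45 \left(-26\right) = \frac{1}{92} - 1170 = - \frac{107639}{92}$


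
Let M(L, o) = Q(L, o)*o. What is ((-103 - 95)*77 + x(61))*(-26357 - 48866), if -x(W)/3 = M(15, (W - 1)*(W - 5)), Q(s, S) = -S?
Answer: -2546565892542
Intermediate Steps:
M(L, o) = -o² (M(L, o) = (-o)*o = -o²)
x(W) = 3*(-1 + W)²*(-5 + W)² (x(W) = -(-3)*((W - 1)*(W - 5))² = -(-3)*((-1 + W)*(-5 + W))² = -(-3)*(-1 + W)²*(-5 + W)² = 3*(-1 + W)²*(-5 + W)²)
((-103 - 95)*77 + x(61))*(-26357 - 48866) = ((-103 - 95)*77 + 3*(5 + 61² - 6*61)²)*(-26357 - 48866) = (-198*77 + 3*(5 + 3721 - 366)²)*(-75223) = (-15246 + 3*3360²)*(-75223) = (-15246 + 3*11289600)*(-75223) = (-15246 + 33868800)*(-75223) = 33853554*(-75223) = -2546565892542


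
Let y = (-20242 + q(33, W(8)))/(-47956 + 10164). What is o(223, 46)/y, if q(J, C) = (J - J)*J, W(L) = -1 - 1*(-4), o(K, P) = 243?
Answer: 4591728/10121 ≈ 453.68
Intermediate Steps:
W(L) = 3 (W(L) = -1 + 4 = 3)
q(J, C) = 0 (q(J, C) = 0*J = 0)
y = 10121/18896 (y = (-20242 + 0)/(-47956 + 10164) = -20242/(-37792) = -20242*(-1/37792) = 10121/18896 ≈ 0.53562)
o(223, 46)/y = 243/(10121/18896) = 243*(18896/10121) = 4591728/10121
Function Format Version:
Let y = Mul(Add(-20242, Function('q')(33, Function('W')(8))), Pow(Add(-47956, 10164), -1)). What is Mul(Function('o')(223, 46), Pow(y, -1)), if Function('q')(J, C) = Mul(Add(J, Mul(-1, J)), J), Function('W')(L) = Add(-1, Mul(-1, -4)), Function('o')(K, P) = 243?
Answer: Rational(4591728, 10121) ≈ 453.68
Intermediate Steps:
Function('W')(L) = 3 (Function('W')(L) = Add(-1, 4) = 3)
Function('q')(J, C) = 0 (Function('q')(J, C) = Mul(0, J) = 0)
y = Rational(10121, 18896) (y = Mul(Add(-20242, 0), Pow(Add(-47956, 10164), -1)) = Mul(-20242, Pow(-37792, -1)) = Mul(-20242, Rational(-1, 37792)) = Rational(10121, 18896) ≈ 0.53562)
Mul(Function('o')(223, 46), Pow(y, -1)) = Mul(243, Pow(Rational(10121, 18896), -1)) = Mul(243, Rational(18896, 10121)) = Rational(4591728, 10121)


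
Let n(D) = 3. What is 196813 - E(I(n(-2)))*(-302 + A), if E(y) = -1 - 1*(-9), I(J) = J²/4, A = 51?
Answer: 198821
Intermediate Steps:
I(J) = J²/4 (I(J) = J²*(¼) = J²/4)
E(y) = 8 (E(y) = -1 + 9 = 8)
196813 - E(I(n(-2)))*(-302 + A) = 196813 - 8*(-302 + 51) = 196813 - 8*(-251) = 196813 - 1*(-2008) = 196813 + 2008 = 198821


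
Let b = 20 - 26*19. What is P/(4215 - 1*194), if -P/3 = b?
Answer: 1422/4021 ≈ 0.35364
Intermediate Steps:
b = -474 (b = 20 - 494 = -474)
P = 1422 (P = -3*(-474) = 1422)
P/(4215 - 1*194) = 1422/(4215 - 1*194) = 1422/(4215 - 194) = 1422/4021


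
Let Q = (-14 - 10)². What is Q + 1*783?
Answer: 1359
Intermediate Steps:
Q = 576 (Q = (-24)² = 576)
Q + 1*783 = 576 + 1*783 = 576 + 783 = 1359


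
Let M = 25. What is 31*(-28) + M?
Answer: -843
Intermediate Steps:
31*(-28) + M = 31*(-28) + 25 = -868 + 25 = -843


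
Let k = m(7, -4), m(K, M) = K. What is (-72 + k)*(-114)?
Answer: 7410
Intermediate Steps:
k = 7
(-72 + k)*(-114) = (-72 + 7)*(-114) = -65*(-114) = 7410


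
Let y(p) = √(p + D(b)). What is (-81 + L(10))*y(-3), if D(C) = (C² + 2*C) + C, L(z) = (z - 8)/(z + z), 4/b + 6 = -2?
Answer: -809*I*√17/20 ≈ -166.78*I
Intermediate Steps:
b = -½ (b = 4/(-6 - 2) = 4/(-8) = 4*(-⅛) = -½ ≈ -0.50000)
L(z) = (-8 + z)/(2*z) (L(z) = (-8 + z)/((2*z)) = (-8 + z)*(1/(2*z)) = (-8 + z)/(2*z))
D(C) = C² + 3*C
y(p) = √(-5/4 + p) (y(p) = √(p - (3 - ½)/2) = √(p - ½*5/2) = √(p - 5/4) = √(-5/4 + p))
(-81 + L(10))*y(-3) = (-81 + (½)*(-8 + 10)/10)*(√(-5 + 4*(-3))/2) = (-81 + (½)*(⅒)*2)*(√(-5 - 12)/2) = (-81 + ⅒)*(√(-17)/2) = -809*I*√17/20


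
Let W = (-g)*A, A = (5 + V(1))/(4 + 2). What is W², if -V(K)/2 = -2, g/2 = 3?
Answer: 81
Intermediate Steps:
g = 6 (g = 2*3 = 6)
V(K) = 4 (V(K) = -2*(-2) = 4)
A = 3/2 (A = (5 + 4)/(4 + 2) = 9/6 = 9*(⅙) = 3/2 ≈ 1.5000)
W = -9 (W = -1*6*(3/2) = -6*3/2 = -9)
W² = (-9)² = 81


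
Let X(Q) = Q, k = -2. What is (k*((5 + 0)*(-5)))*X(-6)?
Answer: -300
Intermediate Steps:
(k*((5 + 0)*(-5)))*X(-6) = -2*(5 + 0)*(-5)*(-6) = -10*(-5)*(-6) = -2*(-25)*(-6) = 50*(-6) = -300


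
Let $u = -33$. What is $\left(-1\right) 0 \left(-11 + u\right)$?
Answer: $0$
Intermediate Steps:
$\left(-1\right) 0 \left(-11 + u\right) = \left(-1\right) 0 \left(-11 - 33\right) = 0 \left(-44\right) = 0$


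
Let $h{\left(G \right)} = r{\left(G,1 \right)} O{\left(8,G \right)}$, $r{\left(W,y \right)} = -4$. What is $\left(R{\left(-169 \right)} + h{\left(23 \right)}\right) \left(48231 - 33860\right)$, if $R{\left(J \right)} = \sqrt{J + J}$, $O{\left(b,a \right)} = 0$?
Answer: $186823 i \sqrt{2} \approx 2.6421 \cdot 10^{5} i$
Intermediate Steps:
$R{\left(J \right)} = \sqrt{2} \sqrt{J}$ ($R{\left(J \right)} = \sqrt{2 J} = \sqrt{2} \sqrt{J}$)
$h{\left(G \right)} = 0$ ($h{\left(G \right)} = \left(-4\right) 0 = 0$)
$\left(R{\left(-169 \right)} + h{\left(23 \right)}\right) \left(48231 - 33860\right) = \left(\sqrt{2} \sqrt{-169} + 0\right) \left(48231 - 33860\right) = \left(\sqrt{2} \cdot 13 i + 0\right) 14371 = \left(13 i \sqrt{2} + 0\right) 14371 = 13 i \sqrt{2} \cdot 14371 = 186823 i \sqrt{2}$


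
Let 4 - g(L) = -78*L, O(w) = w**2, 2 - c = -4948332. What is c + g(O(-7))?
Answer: 4952160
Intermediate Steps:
c = 4948334 (c = 2 - 1*(-4948332) = 2 + 4948332 = 4948334)
g(L) = 4 + 78*L (g(L) = 4 - (-78)*L = 4 + 78*L)
c + g(O(-7)) = 4948334 + (4 + 78*(-7)**2) = 4948334 + (4 + 78*49) = 4948334 + (4 + 3822) = 4948334 + 3826 = 4952160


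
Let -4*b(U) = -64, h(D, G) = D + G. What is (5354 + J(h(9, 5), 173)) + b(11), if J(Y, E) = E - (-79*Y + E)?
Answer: 6476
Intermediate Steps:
b(U) = 16 (b(U) = -1/4*(-64) = 16)
J(Y, E) = 79*Y (J(Y, E) = E - (E - 79*Y) = E + (-E + 79*Y) = 79*Y)
(5354 + J(h(9, 5), 173)) + b(11) = (5354 + 79*(9 + 5)) + 16 = (5354 + 79*14) + 16 = (5354 + 1106) + 16 = 6460 + 16 = 6476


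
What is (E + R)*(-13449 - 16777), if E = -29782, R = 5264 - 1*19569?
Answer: 1332573662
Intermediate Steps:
R = -14305 (R = 5264 - 19569 = -14305)
(E + R)*(-13449 - 16777) = (-29782 - 14305)*(-13449 - 16777) = -44087*(-30226) = 1332573662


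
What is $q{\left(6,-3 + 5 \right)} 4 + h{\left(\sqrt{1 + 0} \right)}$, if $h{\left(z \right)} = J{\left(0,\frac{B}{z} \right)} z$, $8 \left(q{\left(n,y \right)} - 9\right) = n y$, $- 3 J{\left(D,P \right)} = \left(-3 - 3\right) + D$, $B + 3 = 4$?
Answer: $44$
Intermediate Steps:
$B = 1$ ($B = -3 + 4 = 1$)
$J{\left(D,P \right)} = 2 - \frac{D}{3}$ ($J{\left(D,P \right)} = - \frac{\left(-3 - 3\right) + D}{3} = - \frac{-6 + D}{3} = 2 - \frac{D}{3}$)
$q{\left(n,y \right)} = 9 + \frac{n y}{8}$
$h{\left(z \right)} = 2 z$ ($h{\left(z \right)} = \left(2 - 0\right) z = \left(2 + 0\right) z = 2 z$)
$q{\left(6,-3 + 5 \right)} 4 + h{\left(\sqrt{1 + 0} \right)} = \left(9 + \frac{1}{8} \cdot 6 \left(-3 + 5\right)\right) 4 + 2 \sqrt{1 + 0} = \left(9 + \frac{1}{8} \cdot 6 \cdot 2\right) 4 + 2 \sqrt{1} = \left(9 + \frac{3}{2}\right) 4 + 2 \cdot 1 = \frac{21}{2} \cdot 4 + 2 = 42 + 2 = 44$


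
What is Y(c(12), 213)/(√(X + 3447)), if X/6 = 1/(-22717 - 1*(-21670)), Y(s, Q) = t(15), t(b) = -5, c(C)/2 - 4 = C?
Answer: -5*√419847349/1203001 ≈ -0.085163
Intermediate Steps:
c(C) = 8 + 2*C
Y(s, Q) = -5
X = -2/349 (X = 6/(-22717 - 1*(-21670)) = 6/(-22717 + 21670) = 6/(-1047) = 6*(-1/1047) = -2/349 ≈ -0.0057307)
Y(c(12), 213)/(√(X + 3447)) = -5/√(-2/349 + 3447) = -5*√419847349/1203001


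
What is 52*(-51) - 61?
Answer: -2713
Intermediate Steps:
52*(-51) - 61 = -2652 - 61 = -2713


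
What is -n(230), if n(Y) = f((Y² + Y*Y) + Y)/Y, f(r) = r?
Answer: -461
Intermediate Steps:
n(Y) = (Y + 2*Y²)/Y (n(Y) = ((Y² + Y*Y) + Y)/Y = ((Y² + Y²) + Y)/Y = (2*Y² + Y)/Y = (Y + 2*Y²)/Y)
-n(230) = -(1 + 2*230) = -(1 + 460) = -1*461 = -461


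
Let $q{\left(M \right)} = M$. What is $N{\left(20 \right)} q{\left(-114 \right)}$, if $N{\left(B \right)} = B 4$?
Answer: $-9120$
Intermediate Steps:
$N{\left(B \right)} = 4 B$
$N{\left(20 \right)} q{\left(-114 \right)} = 4 \cdot 20 \left(-114\right) = 80 \left(-114\right) = -9120$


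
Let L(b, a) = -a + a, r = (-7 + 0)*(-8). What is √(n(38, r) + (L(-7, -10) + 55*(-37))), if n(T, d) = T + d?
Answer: I*√1941 ≈ 44.057*I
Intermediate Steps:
r = 56 (r = -7*(-8) = 56)
L(b, a) = 0
√(n(38, r) + (L(-7, -10) + 55*(-37))) = √((38 + 56) + (0 + 55*(-37))) = √(94 + (0 - 2035)) = √(94 - 2035) = √(-1941) = I*√1941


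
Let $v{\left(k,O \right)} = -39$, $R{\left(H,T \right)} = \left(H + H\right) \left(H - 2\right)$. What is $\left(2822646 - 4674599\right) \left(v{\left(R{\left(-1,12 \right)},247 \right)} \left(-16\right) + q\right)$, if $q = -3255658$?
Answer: $6028169981402$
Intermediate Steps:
$R{\left(H,T \right)} = 2 H \left(-2 + H\right)$
$\left(2822646 - 4674599\right) \left(v{\left(R{\left(-1,12 \right)},247 \right)} \left(-16\right) + q\right) = \left(2822646 - 4674599\right) \left(\left(-39\right) \left(-16\right) - 3255658\right) = - 1851953 \left(624 - 3255658\right) = \left(-1851953\right) \left(-3255034\right) = 6028169981402$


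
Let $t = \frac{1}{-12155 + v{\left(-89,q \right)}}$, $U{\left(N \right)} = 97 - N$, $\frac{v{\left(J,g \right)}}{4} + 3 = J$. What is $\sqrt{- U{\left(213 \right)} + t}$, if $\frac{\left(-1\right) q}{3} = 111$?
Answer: $\frac{\sqrt{18191748841}}{12523} \approx 10.77$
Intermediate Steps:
$q = -333$ ($q = \left(-3\right) 111 = -333$)
$v{\left(J,g \right)} = -12 + 4 J$
$t = - \frac{1}{12523}$ ($t = \frac{1}{-12155 + \left(-12 + 4 \left(-89\right)\right)} = \frac{1}{-12155 - 368} = \frac{1}{-12523} = - \frac{1}{12523} \approx -7.9853 \cdot 10^{-5}$)
$\sqrt{- U{\left(213 \right)} + t} = \sqrt{- (97 - 213) - \frac{1}{12523}} = \sqrt{\left(-1\right) \left(-116\right) - \frac{1}{12523}} = \sqrt{116 - \frac{1}{12523}} = \sqrt{\frac{1452667}{12523}} = \frac{\sqrt{18191748841}}{12523}$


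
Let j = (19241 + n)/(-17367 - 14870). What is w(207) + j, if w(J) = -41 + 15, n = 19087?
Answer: -876490/32237 ≈ -27.189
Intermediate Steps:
j = -38328/32237 (j = (19241 + 19087)/(-17367 - 14870) = 38328/(-32237) = 38328*(-1/32237) = -38328/32237 ≈ -1.1889)
w(J) = -26
w(207) + j = -26 - 38328/32237 = -876490/32237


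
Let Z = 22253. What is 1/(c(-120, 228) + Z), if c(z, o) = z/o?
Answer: 19/422797 ≈ 4.4939e-5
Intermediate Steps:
1/(c(-120, 228) + Z) = 1/(-120/228 + 22253) = 1/(-120*1/228 + 22253) = 1/(-10/19 + 22253) = 1/(422797/19) = 19/422797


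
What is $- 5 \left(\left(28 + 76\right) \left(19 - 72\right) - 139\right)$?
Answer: $28255$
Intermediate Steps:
$- 5 \left(\left(28 + 76\right) \left(19 - 72\right) - 139\right) = - 5 \left(104 \left(-53\right) - 139\right) = - 5 \left(-5512 - 139\right) = \left(-5\right) \left(-5651\right) = 28255$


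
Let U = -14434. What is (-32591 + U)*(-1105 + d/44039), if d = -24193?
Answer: 2289519718200/44039 ≈ 5.1988e+7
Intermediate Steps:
(-32591 + U)*(-1105 + d/44039) = (-32591 - 14434)*(-1105 - 24193/44039) = -47025*(-1105 - 24193*1/44039) = -47025*(-1105 - 24193/44039) = -47025*(-48687288/44039) = 2289519718200/44039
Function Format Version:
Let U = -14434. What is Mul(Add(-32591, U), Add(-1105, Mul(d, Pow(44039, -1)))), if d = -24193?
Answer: Rational(2289519718200, 44039) ≈ 5.1988e+7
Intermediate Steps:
Mul(Add(-32591, U), Add(-1105, Mul(d, Pow(44039, -1)))) = Mul(Add(-32591, -14434), Add(-1105, Mul(-24193, Pow(44039, -1)))) = Mul(-47025, Add(-1105, Mul(-24193, Rational(1, 44039)))) = Mul(-47025, Add(-1105, Rational(-24193, 44039))) = Mul(-47025, Rational(-48687288, 44039)) = Rational(2289519718200, 44039)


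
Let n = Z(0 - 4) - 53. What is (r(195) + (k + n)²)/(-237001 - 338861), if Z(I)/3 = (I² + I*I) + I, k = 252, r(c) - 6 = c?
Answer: -5735/41133 ≈ -0.13943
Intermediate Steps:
r(c) = 6 + c
Z(I) = 3*I + 6*I² (Z(I) = 3*((I² + I*I) + I) = 3*((I² + I²) + I) = 3*(2*I² + I) = 3*(I + 2*I²) = 3*I + 6*I²)
n = 31 (n = 3*(0 - 4)*(1 + 2*(0 - 4)) - 53 = 3*(-4)*(1 + 2*(-4)) - 53 = 3*(-4)*(1 - 8) - 53 = 3*(-4)*(-7) - 53 = 84 - 53 = 31)
(r(195) + (k + n)²)/(-237001 - 338861) = ((6 + 195) + (252 + 31)²)/(-237001 - 338861) = (201 + 283²)/(-575862) = (201 + 80089)*(-1/575862) = 80290*(-1/575862) = -5735/41133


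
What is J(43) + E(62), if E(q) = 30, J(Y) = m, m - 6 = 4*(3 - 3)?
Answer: 36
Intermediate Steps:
m = 6 (m = 6 + 4*(3 - 3) = 6 + 4*0 = 6 + 0 = 6)
J(Y) = 6
J(43) + E(62) = 6 + 30 = 36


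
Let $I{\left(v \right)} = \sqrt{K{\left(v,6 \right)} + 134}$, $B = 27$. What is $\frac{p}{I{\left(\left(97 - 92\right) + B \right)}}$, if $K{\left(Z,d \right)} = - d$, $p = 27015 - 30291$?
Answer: $- \frac{819 \sqrt{2}}{4} \approx -289.56$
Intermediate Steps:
$p = -3276$
$I{\left(v \right)} = 8 \sqrt{2}$ ($I{\left(v \right)} = \sqrt{\left(-1\right) 6 + 134} = \sqrt{-6 + 134} = \sqrt{128} = 8 \sqrt{2}$)
$\frac{p}{I{\left(\left(97 - 92\right) + B \right)}} = - \frac{3276}{8 \sqrt{2}} = - 3276 \frac{\sqrt{2}}{16} = - \frac{819 \sqrt{2}}{4}$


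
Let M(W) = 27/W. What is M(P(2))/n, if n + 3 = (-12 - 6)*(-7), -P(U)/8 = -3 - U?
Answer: 9/1640 ≈ 0.0054878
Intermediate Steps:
P(U) = 24 + 8*U (P(U) = -8*(-3 - U) = 24 + 8*U)
n = 123 (n = -3 + (-12 - 6)*(-7) = -3 - 18*(-7) = -3 + 126 = 123)
M(P(2))/n = (27/(24 + 8*2))/123 = (27/(24 + 16))*(1/123) = (27/40)*(1/123) = 9/1640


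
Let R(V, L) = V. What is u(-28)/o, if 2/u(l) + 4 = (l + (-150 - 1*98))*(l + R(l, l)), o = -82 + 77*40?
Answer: 1/23162548 ≈ 4.3173e-8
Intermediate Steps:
o = 2998 (o = -82 + 3080 = 2998)
u(l) = 2/(-4 + 2*l*(-248 + l)) (u(l) = 2/(-4 + (l + (-150 - 1*98))*(l + l)) = 2/(-4 + (l + (-150 - 98))*(2*l)) = 2/(-4 + (l - 248)*(2*l)) = 2/(-4 + (-248 + l)*(2*l)) = 2/(-4 + 2*l*(-248 + l)))
u(-28)/o = 1/(-2 + (-28)² - 248*(-28)*2998) = (1/2998)/(-2 + 784 + 6944) = (1/2998)/7726 = (1/7726)*(1/2998) = 1/23162548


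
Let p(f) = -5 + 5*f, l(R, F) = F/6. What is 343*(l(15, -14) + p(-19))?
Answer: -105301/3 ≈ -35100.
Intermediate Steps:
l(R, F) = F/6 (l(R, F) = F*(⅙) = F/6)
343*(l(15, -14) + p(-19)) = 343*((⅙)*(-14) + (-5 + 5*(-19))) = 343*(-7/3 + (-5 - 95)) = 343*(-7/3 - 100) = 343*(-307/3) = -105301/3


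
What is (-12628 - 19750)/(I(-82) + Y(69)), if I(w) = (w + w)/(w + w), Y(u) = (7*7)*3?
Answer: -16189/74 ≈ -218.77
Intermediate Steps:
Y(u) = 147 (Y(u) = 49*3 = 147)
I(w) = 1 (I(w) = (2*w)/((2*w)) = (2*w)*(1/(2*w)) = 1)
(-12628 - 19750)/(I(-82) + Y(69)) = (-12628 - 19750)/(1 + 147) = -32378/148 = -32378*1/148 = -16189/74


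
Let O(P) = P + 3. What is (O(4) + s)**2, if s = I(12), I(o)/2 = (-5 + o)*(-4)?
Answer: 2401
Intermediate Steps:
I(o) = 40 - 8*o (I(o) = 2*((-5 + o)*(-4)) = 2*(20 - 4*o) = 40 - 8*o)
O(P) = 3 + P
s = -56 (s = 40 - 8*12 = 40 - 96 = -56)
(O(4) + s)**2 = ((3 + 4) - 56)**2 = (7 - 56)**2 = (-49)**2 = 2401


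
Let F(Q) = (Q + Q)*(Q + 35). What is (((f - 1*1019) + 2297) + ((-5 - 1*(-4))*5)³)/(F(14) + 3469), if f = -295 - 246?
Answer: 612/4841 ≈ 0.12642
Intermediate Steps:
f = -541
F(Q) = 2*Q*(35 + Q) (F(Q) = (2*Q)*(35 + Q) = 2*Q*(35 + Q))
(((f - 1*1019) + 2297) + ((-5 - 1*(-4))*5)³)/(F(14) + 3469) = (((-541 - 1*1019) + 2297) + ((-5 - 1*(-4))*5)³)/(2*14*(35 + 14) + 3469) = (((-541 - 1019) + 2297) + ((-5 + 4)*5)³)/(2*14*49 + 3469) = ((-1560 + 2297) + (-1*5)³)/(1372 + 3469) = (737 + (-5)³)/4841 = (737 - 125)*(1/4841) = 612*(1/4841) = 612/4841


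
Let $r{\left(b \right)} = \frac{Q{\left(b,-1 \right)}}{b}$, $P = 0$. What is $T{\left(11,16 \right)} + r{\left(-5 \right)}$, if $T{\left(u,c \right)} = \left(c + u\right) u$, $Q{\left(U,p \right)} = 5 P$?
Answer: $297$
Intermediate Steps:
$Q{\left(U,p \right)} = 0$ ($Q{\left(U,p \right)} = 5 \cdot 0 = 0$)
$T{\left(u,c \right)} = u \left(c + u\right)$
$r{\left(b \right)} = 0$ ($r{\left(b \right)} = \frac{0}{b} = 0$)
$T{\left(11,16 \right)} + r{\left(-5 \right)} = 11 \left(16 + 11\right) + 0 = 11 \cdot 27 + 0 = 297 + 0 = 297$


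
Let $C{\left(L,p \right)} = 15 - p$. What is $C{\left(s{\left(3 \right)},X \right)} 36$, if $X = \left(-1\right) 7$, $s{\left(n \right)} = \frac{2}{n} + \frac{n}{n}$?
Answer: $792$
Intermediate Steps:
$s{\left(n \right)} = 1 + \frac{2}{n}$ ($s{\left(n \right)} = \frac{2}{n} + 1 = 1 + \frac{2}{n}$)
$X = -7$
$C{\left(s{\left(3 \right)},X \right)} 36 = \left(15 - -7\right) 36 = \left(15 + 7\right) 36 = 22 \cdot 36 = 792$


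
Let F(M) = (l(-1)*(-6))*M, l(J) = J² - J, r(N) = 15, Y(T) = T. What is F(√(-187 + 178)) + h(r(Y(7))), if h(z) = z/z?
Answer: 1 - 36*I ≈ 1.0 - 36.0*I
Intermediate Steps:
h(z) = 1
F(M) = -12*M (F(M) = (-(-1 - 1)*(-6))*M = (-1*(-2)*(-6))*M = (2*(-6))*M = -12*M)
F(√(-187 + 178)) + h(r(Y(7))) = -12*√(-187 + 178) + 1 = -36*I + 1 = 1 - 36*I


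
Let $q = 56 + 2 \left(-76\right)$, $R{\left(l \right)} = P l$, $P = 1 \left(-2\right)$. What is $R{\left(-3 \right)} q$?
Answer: $-576$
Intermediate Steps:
$P = -2$
$R{\left(l \right)} = - 2 l$
$q = -96$ ($q = 56 - 152 = -96$)
$R{\left(-3 \right)} q = \left(-2\right) \left(-3\right) \left(-96\right) = 6 \left(-96\right) = -576$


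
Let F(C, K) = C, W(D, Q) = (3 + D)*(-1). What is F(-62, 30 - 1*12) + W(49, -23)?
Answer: -114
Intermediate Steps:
W(D, Q) = -3 - D
F(-62, 30 - 1*12) + W(49, -23) = -62 + (-3 - 1*49) = -62 + (-3 - 49) = -62 - 52 = -114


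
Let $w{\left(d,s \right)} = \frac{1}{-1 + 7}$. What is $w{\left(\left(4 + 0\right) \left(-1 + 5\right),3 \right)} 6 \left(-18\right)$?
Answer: $-18$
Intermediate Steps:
$w{\left(d,s \right)} = \frac{1}{6}$
$w{\left(\left(4 + 0\right) \left(-1 + 5\right),3 \right)} 6 \left(-18\right) = \frac{1}{6} \cdot 6 \left(-18\right) = 1 \left(-18\right) = -18$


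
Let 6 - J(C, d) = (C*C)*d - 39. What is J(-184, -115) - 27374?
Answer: 3866111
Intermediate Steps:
J(C, d) = 45 - d*C² (J(C, d) = 6 - ((C*C)*d - 39) = 6 - (C²*d - 39) = 6 - (d*C² - 39) = 6 - (-39 + d*C²) = 6 + (39 - d*C²) = 45 - d*C²)
J(-184, -115) - 27374 = (45 - 1*(-115)*(-184)²) - 27374 = (45 - 1*(-115)*33856) - 27374 = (45 + 3893440) - 27374 = 3893485 - 27374 = 3866111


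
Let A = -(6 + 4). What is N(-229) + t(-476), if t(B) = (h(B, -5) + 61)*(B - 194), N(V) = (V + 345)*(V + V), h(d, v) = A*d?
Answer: -3283198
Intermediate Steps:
A = -10 (A = -1*10 = -10)
h(d, v) = -10*d
N(V) = 2*V*(345 + V) (N(V) = (345 + V)*(2*V) = 2*V*(345 + V))
t(B) = (-194 + B)*(61 - 10*B) (t(B) = (-10*B + 61)*(B - 194) = (61 - 10*B)*(-194 + B) = (-194 + B)*(61 - 10*B))
N(-229) + t(-476) = 2*(-229)*(345 - 229) + (-11834 - 10*(-476)² + 2001*(-476)) = 2*(-229)*116 + (-11834 - 10*226576 - 952476) = -53128 + (-11834 - 2265760 - 952476) = -53128 - 3230070 = -3283198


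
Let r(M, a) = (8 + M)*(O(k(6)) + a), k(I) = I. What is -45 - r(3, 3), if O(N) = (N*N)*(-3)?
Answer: 1110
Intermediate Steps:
O(N) = -3*N**2 (O(N) = N**2*(-3) = -3*N**2)
r(M, a) = (-108 + a)*(8 + M) (r(M, a) = (8 + M)*(-3*6**2 + a) = (8 + M)*(-3*36 + a) = (8 + M)*(-108 + a) = (-108 + a)*(8 + M))
-45 - r(3, 3) = -45 - (-864 - 108*3 + 8*3 + 3*3) = -45 - (-864 - 324 + 24 + 9) = -45 - 1*(-1155) = -45 + 1155 = 1110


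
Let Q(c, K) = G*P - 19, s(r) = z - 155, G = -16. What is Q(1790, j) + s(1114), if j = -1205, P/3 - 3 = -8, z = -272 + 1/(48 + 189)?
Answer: -48821/237 ≈ -206.00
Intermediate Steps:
z = -64463/237 (z = -272 + 1/237 = -64463/237 ≈ -272.00)
P = -15 (P = 9 + 3*(-8) = 9 - 24 = -15)
s(r) = -101198/237 (s(r) = -64463/237 - 155 = -101198/237)
Q(c, K) = 221 (Q(c, K) = -16*(-15) - 19 = 240 - 19 = 221)
Q(1790, j) + s(1114) = 221 - 101198/237 = -48821/237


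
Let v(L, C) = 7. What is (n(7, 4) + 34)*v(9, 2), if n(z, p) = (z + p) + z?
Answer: 364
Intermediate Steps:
n(z, p) = p + 2*z (n(z, p) = (p + z) + z = p + 2*z)
(n(7, 4) + 34)*v(9, 2) = ((4 + 2*7) + 34)*7 = ((4 + 14) + 34)*7 = (18 + 34)*7 = 52*7 = 364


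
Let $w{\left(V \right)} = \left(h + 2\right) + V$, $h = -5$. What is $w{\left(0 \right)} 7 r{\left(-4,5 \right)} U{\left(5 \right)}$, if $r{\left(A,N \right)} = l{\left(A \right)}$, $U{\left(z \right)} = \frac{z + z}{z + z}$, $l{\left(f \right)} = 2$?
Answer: $-42$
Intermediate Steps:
$U{\left(z \right)} = 1$ ($U{\left(z \right)} = \frac{2 z}{2 z} = 2 z \frac{1}{2 z} = 1$)
$r{\left(A,N \right)} = 2$
$w{\left(V \right)} = -3 + V$ ($w{\left(V \right)} = \left(-5 + 2\right) + V = -3 + V$)
$w{\left(0 \right)} 7 r{\left(-4,5 \right)} U{\left(5 \right)} = \left(-3 + 0\right) 7 \cdot 2 \cdot 1 = \left(-3\right) 7 \cdot 2 = \left(-21\right) 2 = -42$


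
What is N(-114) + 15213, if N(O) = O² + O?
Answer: 28095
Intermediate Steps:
N(O) = O + O²
N(-114) + 15213 = -114*(1 - 114) + 15213 = -114*(-113) + 15213 = 12882 + 15213 = 28095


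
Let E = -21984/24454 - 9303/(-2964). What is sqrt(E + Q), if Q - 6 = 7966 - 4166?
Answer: sqrt(138937024903193803)/6040138 ≈ 61.711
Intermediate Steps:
E = 27055831/12080276 (E = -21984*1/24454 - 9303*(-1/2964) = -10992/12227 + 3101/988 = 27055831/12080276 ≈ 2.2397)
Q = 3806 (Q = 6 + (7966 - 4166) = 6 + 3800 = 3806)
sqrt(E + Q) = sqrt(27055831/12080276 + 3806) = sqrt(46004586287/12080276) = sqrt(138937024903193803)/6040138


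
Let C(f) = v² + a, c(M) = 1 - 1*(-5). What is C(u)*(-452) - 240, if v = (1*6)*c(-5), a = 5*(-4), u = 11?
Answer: -576992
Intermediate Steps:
c(M) = 6 (c(M) = 1 + 5 = 6)
a = -20
v = 36 (v = (1*6)*6 = 6*6 = 36)
C(f) = 1276 (C(f) = 36² - 20 = 1296 - 20 = 1276)
C(u)*(-452) - 240 = 1276*(-452) - 240 = -576752 - 240 = -576992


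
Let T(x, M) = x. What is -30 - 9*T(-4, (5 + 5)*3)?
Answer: 6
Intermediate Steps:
-30 - 9*T(-4, (5 + 5)*3) = -30 - 9*(-4) = -30 + 36 = 6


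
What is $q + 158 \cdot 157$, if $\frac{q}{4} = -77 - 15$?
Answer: $24438$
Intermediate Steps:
$q = -368$ ($q = 4 \left(-77 - 15\right) = 4 \left(-92\right) = -368$)
$q + 158 \cdot 157 = -368 + 158 \cdot 157 = -368 + 24806 = 24438$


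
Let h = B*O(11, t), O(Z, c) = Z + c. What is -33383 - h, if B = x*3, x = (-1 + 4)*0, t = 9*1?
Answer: -33383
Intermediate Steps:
t = 9
x = 0 (x = 3*0 = 0)
B = 0 (B = 0*3 = 0)
h = 0 (h = 0*(11 + 9) = 0*20 = 0)
-33383 - h = -33383 - 1*0 = -33383 + 0 = -33383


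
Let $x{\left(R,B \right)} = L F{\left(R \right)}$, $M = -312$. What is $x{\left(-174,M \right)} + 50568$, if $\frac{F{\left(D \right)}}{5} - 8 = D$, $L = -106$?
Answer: $138548$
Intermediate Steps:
$F{\left(D \right)} = 40 + 5 D$
$x{\left(R,B \right)} = -4240 - 530 R$ ($x{\left(R,B \right)} = - 106 \left(40 + 5 R\right) = -4240 - 530 R$)
$x{\left(-174,M \right)} + 50568 = \left(-4240 - -92220\right) + 50568 = \left(-4240 + 92220\right) + 50568 = 87980 + 50568 = 138548$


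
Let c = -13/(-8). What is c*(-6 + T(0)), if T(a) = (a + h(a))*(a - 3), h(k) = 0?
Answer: -39/4 ≈ -9.7500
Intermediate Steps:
c = 13/8 (c = -13*(-⅛) = 13/8 ≈ 1.6250)
T(a) = a*(-3 + a) (T(a) = (a + 0)*(a - 3) = a*(-3 + a))
c*(-6 + T(0)) = 13*(-6 + 0*(-3 + 0))/8 = 13*(-6 + 0*(-3))/8 = 13*(-6 + 0)/8 = (13/8)*(-6) = -39/4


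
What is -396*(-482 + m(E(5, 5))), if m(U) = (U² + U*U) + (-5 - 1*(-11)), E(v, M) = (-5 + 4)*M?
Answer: 168696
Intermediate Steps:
E(v, M) = -M
m(U) = 6 + 2*U² (m(U) = (U² + U²) + (-5 + 11) = 2*U² + 6 = 6 + 2*U²)
-396*(-482 + m(E(5, 5))) = -396*(-482 + (6 + 2*(-1*5)²)) = -396*(-482 + (6 + 2*(-5)²)) = -396*(-482 + (6 + 2*25)) = -396*(-482 + (6 + 50)) = -396*(-482 + 56) = -396*(-426) = 168696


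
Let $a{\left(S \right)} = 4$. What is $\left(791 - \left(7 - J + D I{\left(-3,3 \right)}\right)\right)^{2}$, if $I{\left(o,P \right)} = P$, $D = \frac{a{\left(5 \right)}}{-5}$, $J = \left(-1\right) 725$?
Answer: $\frac{94249}{25} \approx 3770.0$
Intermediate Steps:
$J = -725$
$D = - \frac{4}{5}$ ($D = \frac{4}{-5} = 4 \left(- \frac{1}{5}\right) = - \frac{4}{5} \approx -0.8$)
$\left(791 - \left(7 - J + D I{\left(-3,3 \right)}\right)\right)^{2} = \left(791 - \left(732 - \frac{12}{5}\right)\right)^{2} = \left(791 - \frac{3648}{5}\right)^{2} = \left(\frac{307}{5}\right)^{2} = \frac{94249}{25}$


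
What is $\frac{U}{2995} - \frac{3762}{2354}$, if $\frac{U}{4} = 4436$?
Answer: $\frac{1386463}{320465} \approx 4.3264$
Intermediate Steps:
$U = 17744$ ($U = 4 \cdot 4436 = 17744$)
$\frac{U}{2995} - \frac{3762}{2354} = \frac{17744}{2995} - \frac{3762}{2354} = 17744 \cdot \frac{1}{2995} - \frac{171}{107} = \frac{17744}{2995} - \frac{171}{107} = \frac{1386463}{320465}$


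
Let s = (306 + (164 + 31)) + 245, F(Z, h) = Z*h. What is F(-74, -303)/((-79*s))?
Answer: -11211/29467 ≈ -0.38046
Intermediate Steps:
s = 746 (s = (306 + 195) + 245 = 501 + 245 = 746)
F(-74, -303)/((-79*s)) = (-74*(-303))/((-79*746)) = 22422/(-58934) = 22422*(-1/58934) = -11211/29467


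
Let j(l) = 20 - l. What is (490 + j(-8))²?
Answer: 268324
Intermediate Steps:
(490 + j(-8))² = (490 + (20 - 1*(-8)))² = (490 + (20 + 8))² = (490 + 28)² = 518² = 268324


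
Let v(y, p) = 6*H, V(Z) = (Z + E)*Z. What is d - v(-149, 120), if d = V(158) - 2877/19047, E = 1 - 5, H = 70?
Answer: 21688047/907 ≈ 23912.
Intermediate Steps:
E = -4
V(Z) = Z*(-4 + Z) (V(Z) = (Z - 4)*Z = (-4 + Z)*Z = Z*(-4 + Z))
v(y, p) = 420 (v(y, p) = 6*70 = 420)
d = 22068987/907 (d = 158*(-4 + 158) - 2877/19047 = 158*154 - 2877*1/19047 = 24332 - 137/907 = 22068987/907 ≈ 24332.)
d - v(-149, 120) = 22068987/907 - 1*420 = 22068987/907 - 420 = 21688047/907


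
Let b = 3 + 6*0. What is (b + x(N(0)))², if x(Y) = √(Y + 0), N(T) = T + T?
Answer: 9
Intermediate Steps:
N(T) = 2*T
b = 3 (b = 3 + 0 = 3)
x(Y) = √Y
(b + x(N(0)))² = (3 + √(2*0))² = (3 + √0)² = (3 + 0)² = 3² = 9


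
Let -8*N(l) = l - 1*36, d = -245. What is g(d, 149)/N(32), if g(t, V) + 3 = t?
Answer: -496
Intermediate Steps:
g(t, V) = -3 + t
N(l) = 9/2 - l/8 (N(l) = -(l - 1*36)/8 = -(l - 36)/8 = -(-36 + l)/8 = 9/2 - l/8)
g(d, 149)/N(32) = (-3 - 245)/(9/2 - 1/8*32) = -248/(9/2 - 4) = -248/1/2 = -248*2 = -496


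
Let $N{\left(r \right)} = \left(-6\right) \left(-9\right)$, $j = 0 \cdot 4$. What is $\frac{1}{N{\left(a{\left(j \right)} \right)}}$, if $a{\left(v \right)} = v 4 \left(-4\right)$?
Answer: $\frac{1}{54} \approx 0.018519$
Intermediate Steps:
$j = 0$
$a{\left(v \right)} = - 16 v$ ($a{\left(v \right)} = 4 v \left(-4\right) = - 16 v$)
$N{\left(r \right)} = 54$
$\frac{1}{N{\left(a{\left(j \right)} \right)}} = \frac{1}{54}$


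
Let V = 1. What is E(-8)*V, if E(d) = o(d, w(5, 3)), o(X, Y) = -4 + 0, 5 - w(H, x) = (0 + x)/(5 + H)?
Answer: -4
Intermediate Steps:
w(H, x) = 5 - x/(5 + H) (w(H, x) = 5 - (0 + x)/(5 + H) = 5 - x/(5 + H))
o(X, Y) = -4
E(d) = -4
E(-8)*V = -4*1 = -4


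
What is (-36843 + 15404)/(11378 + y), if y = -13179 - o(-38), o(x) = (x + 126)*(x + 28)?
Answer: 21439/921 ≈ 23.278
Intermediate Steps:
o(x) = (28 + x)*(126 + x) (o(x) = (126 + x)*(28 + x) = (28 + x)*(126 + x))
y = -12299 (y = -13179 - (3528 + (-38)² + 154*(-38)) = -13179 - (3528 + 1444 - 5852) = -13179 - 1*(-880) = -13179 + 880 = -12299)
(-36843 + 15404)/(11378 + y) = (-36843 + 15404)/(11378 - 12299) = -21439/(-921) = -21439*(-1/921) = 21439/921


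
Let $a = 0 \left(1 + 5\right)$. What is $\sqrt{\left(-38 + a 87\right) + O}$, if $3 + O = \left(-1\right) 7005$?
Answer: $i \sqrt{7046} \approx 83.94 i$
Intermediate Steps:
$a = 0$ ($a = 0 \cdot 6 = 0$)
$O = -7008$ ($O = -3 - 7005 = -7008$)
$\sqrt{\left(-38 + a 87\right) + O} = \sqrt{\left(-38 + 0 \cdot 87\right) - 7008} = \sqrt{\left(-38 + 0\right) - 7008} = \sqrt{-38 - 7008} = \sqrt{-7046} = i \sqrt{7046}$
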